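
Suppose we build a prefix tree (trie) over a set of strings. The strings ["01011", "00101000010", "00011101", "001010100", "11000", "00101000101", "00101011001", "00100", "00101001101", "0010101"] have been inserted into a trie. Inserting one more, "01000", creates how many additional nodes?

2

"010" is already a path in the trie; the remaining "00" must be added.
So 5 − 3 = 2 new nodes.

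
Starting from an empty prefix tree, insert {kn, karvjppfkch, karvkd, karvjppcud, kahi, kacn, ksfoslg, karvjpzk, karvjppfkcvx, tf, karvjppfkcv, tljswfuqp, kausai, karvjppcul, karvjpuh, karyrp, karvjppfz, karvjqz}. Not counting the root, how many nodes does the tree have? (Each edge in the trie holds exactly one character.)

54

Count nodes per top-level branch (shared prefixes stored once):
  'k'-branch (kacn, kahi, karvjppcud, karvjppcul, karvjppfkch, karvjppfkcv, karvjppfkcvx, karvjppfz, karvjpuh, karvjpzk, karvjqz, karvkd, karyrp, kausai, kn, ksfoslg): 44 nodes
  't'-branch (tf, tljswfuqp): 10 nodes
Sum: 54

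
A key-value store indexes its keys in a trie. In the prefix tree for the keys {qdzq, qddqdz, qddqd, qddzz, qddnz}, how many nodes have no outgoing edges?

4

Leaves are exactly the stored words that no other stored word extends.
Those words: "qddnz", "qddqdz", "qddzz", "qdzq"
Leaf count: 4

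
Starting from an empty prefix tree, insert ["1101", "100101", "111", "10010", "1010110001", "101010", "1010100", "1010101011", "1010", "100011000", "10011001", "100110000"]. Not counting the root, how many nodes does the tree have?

36

Count nodes per top-level branch (shared prefixes stored once):
  '1'-branch (100011000, 10010, 100101, 100110000, 10011001, 1010, 101010, 1010100, 1010101011, 1010110001, 1101, 111): 36 nodes
Sum: 36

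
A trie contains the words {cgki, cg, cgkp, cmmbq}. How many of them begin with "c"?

4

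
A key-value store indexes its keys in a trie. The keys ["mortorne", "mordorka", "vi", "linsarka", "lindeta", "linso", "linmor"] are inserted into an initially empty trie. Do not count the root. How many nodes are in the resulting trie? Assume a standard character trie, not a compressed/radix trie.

Trie structure (* marks end of a word):
(root)
├─ l
│  └─ i
│     └─ n
│        ├─ d
│        │  └─ e
│        │     └─ t
│        │        └─ a *
│        ├─ m
│        │  └─ o
│        │     └─ r *
│        └─ s
│           ├─ a
│           │  └─ r
│           │     └─ k
│           │        └─ a *
│           └─ o *
├─ m
│  └─ o
│     └─ r
│        ├─ d
│        │  └─ o
│        │     └─ r
│        │        └─ k
│        │           └─ a *
│        └─ t
│           └─ o
│              └─ r
│                 └─ n
│                    └─ e *
└─ v
   └─ i *
Counting every labelled node above: 31.

31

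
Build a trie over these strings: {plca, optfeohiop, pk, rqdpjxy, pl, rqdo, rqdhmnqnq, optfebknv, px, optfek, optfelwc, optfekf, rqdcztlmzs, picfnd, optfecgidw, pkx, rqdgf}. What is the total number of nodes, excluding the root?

59

For each word, the new-node count is its length minus the longest prefix already in the trie:
  "plca" → 4 new (p, l, c, a)
  "optfeohiop" → 10 new (o, p, t, f, e, o, h, i, o, p)
  "pk" → prefix "p" already present; 1 new (k)
  "rqdpjxy" → 7 new (r, q, d, p, j, x, y)
  "pl" → prefix "pl" already present; 0 new (none)
  "rqdo" → prefix "rqd" already present; 1 new (o)
  "rqdhmnqnq" → prefix "rqd" already present; 6 new (h, m, n, q, n, q)
  "optfebknv" → prefix "optfe" already present; 4 new (b, k, n, v)
  "px" → prefix "p" already present; 1 new (x)
  "optfek" → prefix "optfe" already present; 1 new (k)
  "optfelwc" → prefix "optfe" already present; 3 new (l, w, c)
  "optfekf" → prefix "optfek" already present; 1 new (f)
  "rqdcztlmzs" → prefix "rqd" already present; 7 new (c, z, t, l, m, z, s)
  "picfnd" → prefix "p" already present; 5 new (i, c, f, n, d)
  "optfecgidw" → prefix "optfe" already present; 5 new (c, g, i, d, w)
  "pkx" → prefix "pk" already present; 1 new (x)
  "rqdgf" → prefix "rqd" already present; 2 new (g, f)
Total nodes = 4 + 10 + 1 + 7 + 0 + 1 + 6 + 4 + 1 + 1 + 3 + 1 + 7 + 5 + 5 + 1 + 2 = 59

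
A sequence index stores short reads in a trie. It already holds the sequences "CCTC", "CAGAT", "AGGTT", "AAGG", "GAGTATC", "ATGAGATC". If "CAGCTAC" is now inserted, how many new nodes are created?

4

Walking "CAGCTAC" from the root, the first 3 characters ("CAG") follow existing edges; "C" is the first miss.
New nodes needed: |"CAGCTAC"| − 3 = 7 − 3 = 4.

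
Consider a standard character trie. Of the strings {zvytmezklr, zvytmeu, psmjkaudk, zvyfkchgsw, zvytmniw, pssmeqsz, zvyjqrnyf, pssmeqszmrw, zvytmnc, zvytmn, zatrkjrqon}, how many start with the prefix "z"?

Traverse to the node for "z", then collect every word in that subtree.
Matches: "zatrkjrqon", "zvyfkchgsw", "zvyjqrnyf", "zvytmeu", "zvytmezklr", "zvytmn", "zvytmnc", "zvytmniw"
Count: 8

8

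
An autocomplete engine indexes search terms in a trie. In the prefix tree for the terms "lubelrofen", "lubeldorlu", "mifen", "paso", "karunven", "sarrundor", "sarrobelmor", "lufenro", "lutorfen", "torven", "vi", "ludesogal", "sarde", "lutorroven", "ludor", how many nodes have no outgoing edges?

15

A leaf is a node with no children — equivalently, the end of a word that is not a proper prefix of any other stored word.
Those words: "karunven", "lubeldorlu", "lubelrofen", "ludesogal", "ludor", "lufenro", "lutorfen", "lutorroven", "mifen", "paso", "sarde", "sarrobelmor", "sarrundor", "torven", "vi"
Leaf count: 15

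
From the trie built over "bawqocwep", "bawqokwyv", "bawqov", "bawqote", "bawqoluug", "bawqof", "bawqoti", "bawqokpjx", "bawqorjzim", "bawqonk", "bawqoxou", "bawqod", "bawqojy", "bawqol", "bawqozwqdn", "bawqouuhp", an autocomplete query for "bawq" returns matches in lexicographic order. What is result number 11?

bawqote

Words with prefix "bawq", in lexicographic order: "bawqocwep", "bawqod", "bawqof", "bawqojy", "bawqokpjx", "bawqokwyv", "bawqol", "bawqoluug", "bawqonk", "bawqorjzim", "bawqote", "bawqoti", "bawqouuhp", "bawqov", "bawqoxou", "bawqozwqdn"
Position 11: bawqote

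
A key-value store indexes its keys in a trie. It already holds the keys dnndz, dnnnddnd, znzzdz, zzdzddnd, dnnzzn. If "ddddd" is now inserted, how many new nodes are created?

4

Walking "ddddd" from the root, the first 1 characters ("d") follow existing edges; "d" is the first miss.
New nodes needed: |"ddddd"| − 1 = 5 − 1 = 4.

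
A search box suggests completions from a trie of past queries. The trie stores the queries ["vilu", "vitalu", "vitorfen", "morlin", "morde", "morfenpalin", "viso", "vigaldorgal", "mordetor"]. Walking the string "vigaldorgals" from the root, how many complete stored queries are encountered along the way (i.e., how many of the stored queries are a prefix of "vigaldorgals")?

Traverse "vigaldorgals" character by character; count nodes along the way that are marked as word ends.
Prefixes of the query that are stored words: "vigaldorgal"
Count: 1

1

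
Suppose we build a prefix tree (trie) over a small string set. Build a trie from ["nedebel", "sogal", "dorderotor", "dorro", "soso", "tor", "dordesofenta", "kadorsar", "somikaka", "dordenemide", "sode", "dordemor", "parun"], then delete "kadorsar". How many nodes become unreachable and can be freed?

8

A node on "kadorsar"'s path can go only if nothing else ends at it or branches off below it.
No other word shares any prefix with "kadorsar", so all 8 of its nodes go.
Nodes removed: 8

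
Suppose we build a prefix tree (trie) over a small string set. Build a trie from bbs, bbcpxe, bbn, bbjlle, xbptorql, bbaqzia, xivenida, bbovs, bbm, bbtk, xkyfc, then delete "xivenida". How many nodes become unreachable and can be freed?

7

After clearing the end-marker at "xivenida", prune upward until reaching a node still needed by another word.
The suffix "ivenida" (7 nodes) is used only by "xivenida"; the node for "x" still has the child "b", so pruning stops there.
Nodes removed: 7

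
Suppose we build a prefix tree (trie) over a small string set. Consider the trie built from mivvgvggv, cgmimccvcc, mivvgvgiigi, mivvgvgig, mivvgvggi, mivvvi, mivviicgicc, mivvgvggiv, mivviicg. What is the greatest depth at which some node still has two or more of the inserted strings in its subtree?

The deepest shared node is where two words last agree before diverging.
"mivvgvggi" and "mivvgvggiv" agree on "mivvgvggi" (9 characters) before diverging; nothing deeper is shared.
Longest shared-prefix length: 9

9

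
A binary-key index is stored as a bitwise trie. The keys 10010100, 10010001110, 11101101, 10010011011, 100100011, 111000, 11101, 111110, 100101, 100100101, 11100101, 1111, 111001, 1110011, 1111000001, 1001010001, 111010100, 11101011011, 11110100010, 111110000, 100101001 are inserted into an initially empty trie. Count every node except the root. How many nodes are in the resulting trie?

For each word, the new-node count is its length minus the longest prefix already in the trie:
  "10010100" → 8 new (1, 0, 0, 1, 0, 1, 0, 0)
  "10010001110" → prefix "10010" already present; 6 new (0, 0, 1, 1, 1, 0)
  "11101101" → prefix "1" already present; 7 new (1, 1, 0, 1, 1, 0, 1)
  "10010011011" → prefix "100100" already present; 5 new (1, 1, 0, 1, 1)
  "100100011" → prefix "100100011" already present; 0 new (none)
  "111000" → prefix "1110" already present; 2 new (0, 0)
  "11101" → prefix "11101" already present; 0 new (none)
  "111110" → prefix "111" already present; 3 new (1, 1, 0)
  "100101" → prefix "100101" already present; 0 new (none)
  "100100101" → prefix "1001001" already present; 2 new (0, 1)
  "11100101" → prefix "11100" already present; 3 new (1, 0, 1)
  "1111" → prefix "1111" already present; 0 new (none)
  "111001" → prefix "111001" already present; 0 new (none)
  "1110011" → prefix "111001" already present; 1 new (1)
  "1111000001" → prefix "1111" already present; 6 new (0, 0, 0, 0, 0, 1)
  "1001010001" → prefix "10010100" already present; 2 new (0, 1)
  "111010100" → prefix "11101" already present; 4 new (0, 1, 0, 0)
  "11101011011" → prefix "1110101" already present; 4 new (1, 0, 1, 1)
  "11110100010" → prefix "11110" already present; 6 new (1, 0, 0, 0, 1, 0)
  "111110000" → prefix "111110" already present; 3 new (0, 0, 0)
  "100101001" → prefix "10010100" already present; 1 new (1)
Total nodes = 8 + 6 + 7 + 5 + 0 + 2 + 0 + 3 + 0 + 2 + 3 + 0 + 0 + 1 + 6 + 2 + 4 + 4 + 6 + 3 + 1 = 63

63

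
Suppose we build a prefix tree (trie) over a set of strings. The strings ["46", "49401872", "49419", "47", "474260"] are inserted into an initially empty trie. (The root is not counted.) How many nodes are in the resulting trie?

16

For each word, the new-node count is its length minus the longest prefix already in the trie:
  "46" → 2 new (4, 6)
  "49401872" → prefix "4" already present; 7 new (9, 4, 0, 1, 8, 7, 2)
  "49419" → prefix "494" already present; 2 new (1, 9)
  "47" → prefix "4" already present; 1 new (7)
  "474260" → prefix "47" already present; 4 new (4, 2, 6, 0)
Total nodes = 2 + 7 + 2 + 1 + 4 = 16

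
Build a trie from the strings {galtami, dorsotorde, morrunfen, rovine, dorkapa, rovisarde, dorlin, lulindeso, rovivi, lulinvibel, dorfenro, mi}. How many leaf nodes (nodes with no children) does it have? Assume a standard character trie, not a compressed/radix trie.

Leaves are exactly the stored words that no other stored word extends.
Those words: "dorfenro", "dorkapa", "dorlin", "dorsotorde", "galtami", "lulindeso", "lulinvibel", "mi", "morrunfen", "rovine", "rovisarde", "rovivi"
Leaf count: 12

12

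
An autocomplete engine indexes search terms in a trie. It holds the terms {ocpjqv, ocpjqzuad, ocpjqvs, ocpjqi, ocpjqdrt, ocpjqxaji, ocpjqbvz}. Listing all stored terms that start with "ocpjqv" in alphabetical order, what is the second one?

ocpjqvs

Words with prefix "ocpjqv", in lexicographic order: "ocpjqv", "ocpjqvs"
Position 2: ocpjqvs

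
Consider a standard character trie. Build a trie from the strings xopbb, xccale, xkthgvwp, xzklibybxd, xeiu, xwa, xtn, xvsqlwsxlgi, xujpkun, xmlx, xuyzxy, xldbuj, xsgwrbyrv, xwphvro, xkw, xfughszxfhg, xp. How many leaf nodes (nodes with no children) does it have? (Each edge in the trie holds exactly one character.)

17

A leaf is a node with no children — equivalently, the end of a word that is not a proper prefix of any other stored word.
Those words: "xccale", "xeiu", "xfughszxfhg", "xkthgvwp", "xkw", "xldbuj", "xmlx", "xopbb", "xp", "xsgwrbyrv", "xtn", "xujpkun", "xuyzxy", "xvsqlwsxlgi", "xwa", "xwphvro", "xzklibybxd"
Leaf count: 17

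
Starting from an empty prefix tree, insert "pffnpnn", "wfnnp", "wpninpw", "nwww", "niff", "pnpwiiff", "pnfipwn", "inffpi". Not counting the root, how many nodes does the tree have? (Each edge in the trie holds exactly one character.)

Insert word by word; a character creates a node only if that edge doesn't already exist:
  "pffnpnn" → 7 new (p, f, f, n, p, n, n)
  "wfnnp" → 5 new (w, f, n, n, p)
  "wpninpw" → prefix "w" already present; 6 new (p, n, i, n, p, w)
  "nwww" → 4 new (n, w, w, w)
  "niff" → prefix "n" already present; 3 new (i, f, f)
  "pnpwiiff" → prefix "p" already present; 7 new (n, p, w, i, i, f, f)
  "pnfipwn" → prefix "pn" already present; 5 new (f, i, p, w, n)
  "inffpi" → 6 new (i, n, f, f, p, i)
Total nodes = 7 + 5 + 6 + 4 + 3 + 7 + 5 + 6 = 43

43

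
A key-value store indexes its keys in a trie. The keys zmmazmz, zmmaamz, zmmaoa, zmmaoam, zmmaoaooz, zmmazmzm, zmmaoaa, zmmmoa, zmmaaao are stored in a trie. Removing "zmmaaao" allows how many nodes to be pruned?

2

After clearing the end-marker at "zmmaaao", prune upward until reaching a node still needed by another word.
The suffix "ao" (2 nodes) is used only by "zmmaaao"; the node for "zmmaa" still has the child "m", so pruning stops there.
Nodes removed: 2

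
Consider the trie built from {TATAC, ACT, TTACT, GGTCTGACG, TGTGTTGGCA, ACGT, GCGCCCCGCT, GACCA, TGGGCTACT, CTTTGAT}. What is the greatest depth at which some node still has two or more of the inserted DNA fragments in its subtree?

2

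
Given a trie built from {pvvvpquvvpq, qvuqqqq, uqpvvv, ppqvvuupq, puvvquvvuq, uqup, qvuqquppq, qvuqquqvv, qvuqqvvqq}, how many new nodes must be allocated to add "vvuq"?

"vvuq" shares no prefix with any stored word, so all 4 characters open new nodes.
4 − 0 = 4 new nodes.

4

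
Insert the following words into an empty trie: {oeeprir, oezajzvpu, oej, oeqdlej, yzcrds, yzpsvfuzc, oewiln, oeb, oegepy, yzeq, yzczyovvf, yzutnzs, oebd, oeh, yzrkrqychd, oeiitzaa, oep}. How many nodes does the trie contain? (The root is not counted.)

72

Insert word by word; a character creates a node only if that edge doesn't already exist:
  "oeeprir" → 7 new (o, e, e, p, r, i, r)
  "oezajzvpu" → prefix "oe" already present; 7 new (z, a, j, z, v, p, u)
  "oej" → prefix "oe" already present; 1 new (j)
  "oeqdlej" → prefix "oe" already present; 5 new (q, d, l, e, j)
  "yzcrds" → 6 new (y, z, c, r, d, s)
  "yzpsvfuzc" → prefix "yz" already present; 7 new (p, s, v, f, u, z, c)
  "oewiln" → prefix "oe" already present; 4 new (w, i, l, n)
  "oeb" → prefix "oe" already present; 1 new (b)
  "oegepy" → prefix "oe" already present; 4 new (g, e, p, y)
  "yzeq" → prefix "yz" already present; 2 new (e, q)
  "yzczyovvf" → prefix "yzc" already present; 6 new (z, y, o, v, v, f)
  "yzutnzs" → prefix "yz" already present; 5 new (u, t, n, z, s)
  "oebd" → prefix "oeb" already present; 1 new (d)
  "oeh" → prefix "oe" already present; 1 new (h)
  "yzrkrqychd" → prefix "yz" already present; 8 new (r, k, r, q, y, c, h, d)
  "oeiitzaa" → prefix "oe" already present; 6 new (i, i, t, z, a, a)
  "oep" → prefix "oe" already present; 1 new (p)
Total nodes = 7 + 7 + 1 + 5 + 6 + 7 + 4 + 1 + 4 + 2 + 6 + 5 + 1 + 1 + 8 + 6 + 1 = 72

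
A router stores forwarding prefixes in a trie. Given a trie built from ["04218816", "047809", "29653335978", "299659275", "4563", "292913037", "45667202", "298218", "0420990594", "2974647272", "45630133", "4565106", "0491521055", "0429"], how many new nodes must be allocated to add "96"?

Nothing in the trie begins with "9"; the whole of "96" is new.
2 − 0 = 2 new nodes.

2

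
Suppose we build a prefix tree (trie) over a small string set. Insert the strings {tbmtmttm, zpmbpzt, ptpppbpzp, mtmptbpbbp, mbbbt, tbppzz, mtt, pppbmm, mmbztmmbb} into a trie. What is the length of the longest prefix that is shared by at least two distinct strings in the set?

2

Equivalently: take the maximum, over all pairs, of their longest common prefix length.
e.g. "mtmptbpbbp" and "mtt" share the prefix "mt" of length 2; no pair shares a longer one.
Longest shared-prefix length: 2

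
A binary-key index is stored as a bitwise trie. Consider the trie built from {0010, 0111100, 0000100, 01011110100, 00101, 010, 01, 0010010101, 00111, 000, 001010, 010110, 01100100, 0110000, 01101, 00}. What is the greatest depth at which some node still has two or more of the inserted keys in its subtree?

The deepest shared node is where two words last agree before diverging.
e.g. "00101" and "001010" share the prefix "00101" of length 5; no pair shares a longer one.
Longest shared-prefix length: 5

5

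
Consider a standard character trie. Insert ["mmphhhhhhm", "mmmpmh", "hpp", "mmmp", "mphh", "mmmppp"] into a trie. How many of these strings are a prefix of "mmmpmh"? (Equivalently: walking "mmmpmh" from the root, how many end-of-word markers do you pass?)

2

Walk "mmmpmh" from the root; an end-of-word marker is hit whenever a stored word is a prefix of "mmmpmh".
Prefixes of the query that are stored words: "mmmp", "mmmpmh"
Count: 2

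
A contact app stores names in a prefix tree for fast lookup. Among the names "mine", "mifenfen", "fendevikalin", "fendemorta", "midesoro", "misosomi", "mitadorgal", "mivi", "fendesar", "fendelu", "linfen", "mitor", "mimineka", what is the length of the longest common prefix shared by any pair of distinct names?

5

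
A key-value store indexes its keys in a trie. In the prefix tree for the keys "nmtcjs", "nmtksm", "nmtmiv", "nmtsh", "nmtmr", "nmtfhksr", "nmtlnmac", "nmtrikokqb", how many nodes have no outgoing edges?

A leaf is a node with no children — equivalently, the end of a word that is not a proper prefix of any other stored word.
Those words: "nmtcjs", "nmtfhksr", "nmtksm", "nmtlnmac", "nmtmiv", "nmtmr", "nmtrikokqb", "nmtsh"
Leaf count: 8

8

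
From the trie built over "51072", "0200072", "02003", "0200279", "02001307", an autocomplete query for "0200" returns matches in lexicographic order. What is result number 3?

0200279

Filter for "0200…" and sort: "0200072", "02001307", "0200279", "02003"
The 3rd is 0200279.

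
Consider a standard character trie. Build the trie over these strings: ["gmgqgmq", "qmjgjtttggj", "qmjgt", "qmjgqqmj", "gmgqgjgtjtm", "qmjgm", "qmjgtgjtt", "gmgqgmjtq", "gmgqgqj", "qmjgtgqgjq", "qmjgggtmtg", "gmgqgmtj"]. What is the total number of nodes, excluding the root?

Count nodes per top-level branch (shared prefixes stored once):
  'g'-branch (gmgqgjgtjtm, gmgqgmjtq, gmgqgmq, gmgqgmtj, gmgqgqj): 20 nodes
  'q'-branch (qmjgggtmtg, qmjgjtttggj, qmjgm, qmjgqqmj, qmjgt, qmjgtgjtt, qmjgtgqgjq): 31 nodes
Sum: 51

51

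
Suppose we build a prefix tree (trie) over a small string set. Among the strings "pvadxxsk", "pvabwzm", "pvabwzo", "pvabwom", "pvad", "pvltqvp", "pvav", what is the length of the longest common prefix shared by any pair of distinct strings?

6

The deepest shared node is where two words last agree before diverging.
"pvabwzm" and "pvabwzo" agree on "pvabwz" (6 characters) before diverging; nothing deeper is shared.
Longest shared-prefix length: 6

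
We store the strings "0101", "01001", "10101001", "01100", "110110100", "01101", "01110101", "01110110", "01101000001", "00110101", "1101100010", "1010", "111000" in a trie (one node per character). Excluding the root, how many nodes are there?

54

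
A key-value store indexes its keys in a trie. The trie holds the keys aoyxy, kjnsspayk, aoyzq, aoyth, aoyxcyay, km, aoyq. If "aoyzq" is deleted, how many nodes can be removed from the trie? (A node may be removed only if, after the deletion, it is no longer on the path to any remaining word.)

A node on "aoyzq"'s path can go only if nothing else ends at it or branches off below it.
The suffix "zq" (2 nodes) is used only by "aoyzq"; the node for "aoy" still has the child "x", so pruning stops there.
Nodes removed: 2

2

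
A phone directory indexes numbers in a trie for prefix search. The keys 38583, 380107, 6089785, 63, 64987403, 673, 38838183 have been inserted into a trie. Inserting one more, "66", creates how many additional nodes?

"6" is already a path in the trie; the remaining "6" must be added.
So 2 − 1 = 1 new nodes.

1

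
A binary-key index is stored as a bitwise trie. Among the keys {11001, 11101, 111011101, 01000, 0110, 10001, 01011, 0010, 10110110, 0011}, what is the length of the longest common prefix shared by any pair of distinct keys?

The deepest shared node is where two words last agree before diverging.
"11101" and "111011101" agree on "11101" (5 characters) before diverging; nothing deeper is shared.
Longest shared-prefix length: 5

5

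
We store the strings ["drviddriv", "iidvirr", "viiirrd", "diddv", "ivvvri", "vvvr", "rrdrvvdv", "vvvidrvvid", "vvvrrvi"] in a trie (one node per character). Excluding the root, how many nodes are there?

Insert word by word; a character creates a node only if that edge doesn't already exist:
  "drviddriv" → 9 new (d, r, v, i, d, d, r, i, v)
  "iidvirr" → 7 new (i, i, d, v, i, r, r)
  "viiirrd" → 7 new (v, i, i, i, r, r, d)
  "diddv" → prefix "d" already present; 4 new (i, d, d, v)
  "ivvvri" → prefix "i" already present; 5 new (v, v, v, r, i)
  "vvvr" → prefix "v" already present; 3 new (v, v, r)
  "rrdrvvdv" → 8 new (r, r, d, r, v, v, d, v)
  "vvvidrvvid" → prefix "vvv" already present; 7 new (i, d, r, v, v, i, d)
  "vvvrrvi" → prefix "vvvr" already present; 3 new (r, v, i)
Total nodes = 9 + 7 + 7 + 4 + 5 + 3 + 8 + 7 + 3 = 53

53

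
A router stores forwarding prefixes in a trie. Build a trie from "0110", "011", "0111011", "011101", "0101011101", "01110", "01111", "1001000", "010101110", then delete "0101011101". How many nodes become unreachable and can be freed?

A node on "0101011101"'s path can go only if nothing else ends at it or branches off below it.
The suffix "1" (1 node) is used only by "0101011101"; "010101110" is itself a stored word, so pruning stops there.
Nodes removed: 1

1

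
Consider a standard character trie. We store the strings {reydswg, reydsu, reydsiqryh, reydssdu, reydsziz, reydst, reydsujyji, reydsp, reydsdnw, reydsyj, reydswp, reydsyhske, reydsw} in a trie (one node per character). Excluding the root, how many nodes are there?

Count nodes per top-level branch (shared prefixes stored once):
  'r'-branch (reydsdnw, reydsiqryh, reydsp, reydssdu, reydst, reydsu, reydsujyji, reydsw, reydswg, reydswp, reydsyhske, reydsyj, reydsziz): 35 nodes
Sum: 35

35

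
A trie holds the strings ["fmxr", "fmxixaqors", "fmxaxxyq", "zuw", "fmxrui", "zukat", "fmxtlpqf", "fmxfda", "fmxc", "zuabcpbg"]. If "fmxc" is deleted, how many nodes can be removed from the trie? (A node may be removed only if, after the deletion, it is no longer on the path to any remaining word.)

1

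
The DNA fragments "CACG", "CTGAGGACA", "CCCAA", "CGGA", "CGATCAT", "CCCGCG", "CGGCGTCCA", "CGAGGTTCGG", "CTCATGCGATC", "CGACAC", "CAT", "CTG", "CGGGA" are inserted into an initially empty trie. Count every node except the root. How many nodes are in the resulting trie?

55

Trace insertions, counting only characters that open a new branch:
  "CACG" → 4 new (C, A, C, G)
  "CTGAGGACA" → prefix "C" already present; 8 new (T, G, A, G, G, A, C, A)
  "CCCAA" → prefix "C" already present; 4 new (C, C, A, A)
  "CGGA" → prefix "C" already present; 3 new (G, G, A)
  "CGATCAT" → prefix "CG" already present; 5 new (A, T, C, A, T)
  "CCCGCG" → prefix "CCC" already present; 3 new (G, C, G)
  "CGGCGTCCA" → prefix "CGG" already present; 6 new (C, G, T, C, C, A)
  "CGAGGTTCGG" → prefix "CGA" already present; 7 new (G, G, T, T, C, G, G)
  "CTCATGCGATC" → prefix "CT" already present; 9 new (C, A, T, G, C, G, A, T, C)
  "CGACAC" → prefix "CGA" already present; 3 new (C, A, C)
  "CAT" → prefix "CA" already present; 1 new (T)
  "CTG" → prefix "CTG" already present; 0 new (none)
  "CGGGA" → prefix "CGG" already present; 2 new (G, A)
Total nodes = 4 + 8 + 4 + 3 + 5 + 3 + 6 + 7 + 9 + 3 + 1 + 0 + 2 = 55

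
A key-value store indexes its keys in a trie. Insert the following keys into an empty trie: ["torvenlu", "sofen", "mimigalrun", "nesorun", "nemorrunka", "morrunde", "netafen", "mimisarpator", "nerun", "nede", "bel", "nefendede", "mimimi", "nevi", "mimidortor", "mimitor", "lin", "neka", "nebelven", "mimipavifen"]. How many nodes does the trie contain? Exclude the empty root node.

104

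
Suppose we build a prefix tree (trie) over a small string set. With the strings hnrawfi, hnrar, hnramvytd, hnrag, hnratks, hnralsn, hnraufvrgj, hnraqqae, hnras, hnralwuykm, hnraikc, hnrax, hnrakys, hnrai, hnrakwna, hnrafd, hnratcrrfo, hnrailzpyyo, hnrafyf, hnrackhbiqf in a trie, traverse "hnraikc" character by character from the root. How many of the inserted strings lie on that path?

Traverse "hnraikc" character by character; count nodes along the way that are marked as word ends.
Prefixes of the query that are stored words: "hnrai", "hnraikc"
Count: 2

2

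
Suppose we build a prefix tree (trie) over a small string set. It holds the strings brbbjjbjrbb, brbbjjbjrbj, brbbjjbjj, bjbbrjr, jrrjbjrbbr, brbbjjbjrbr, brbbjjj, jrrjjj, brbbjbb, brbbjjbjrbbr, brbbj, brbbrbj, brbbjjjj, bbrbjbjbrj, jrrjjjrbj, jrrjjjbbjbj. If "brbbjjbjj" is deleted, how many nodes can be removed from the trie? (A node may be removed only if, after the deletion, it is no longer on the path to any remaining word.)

1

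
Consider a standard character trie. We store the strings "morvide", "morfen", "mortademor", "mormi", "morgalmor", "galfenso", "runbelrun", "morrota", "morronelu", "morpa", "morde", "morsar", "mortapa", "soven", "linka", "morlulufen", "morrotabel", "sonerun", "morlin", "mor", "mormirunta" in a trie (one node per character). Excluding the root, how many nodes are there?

For each word, the new-node count is its length minus the longest prefix already in the trie:
  "morvide" → 7 new (m, o, r, v, i, d, e)
  "morfen" → prefix "mor" already present; 3 new (f, e, n)
  "mortademor" → prefix "mor" already present; 7 new (t, a, d, e, m, o, r)
  "mormi" → prefix "mor" already present; 2 new (m, i)
  "morgalmor" → prefix "mor" already present; 6 new (g, a, l, m, o, r)
  "galfenso" → 8 new (g, a, l, f, e, n, s, o)
  "runbelrun" → 9 new (r, u, n, b, e, l, r, u, n)
  "morrota" → prefix "mor" already present; 4 new (r, o, t, a)
  "morronelu" → prefix "morro" already present; 4 new (n, e, l, u)
  "morpa" → prefix "mor" already present; 2 new (p, a)
  "morde" → prefix "mor" already present; 2 new (d, e)
  "morsar" → prefix "mor" already present; 3 new (s, a, r)
  "mortapa" → prefix "morta" already present; 2 new (p, a)
  "soven" → 5 new (s, o, v, e, n)
  "linka" → 5 new (l, i, n, k, a)
  "morlulufen" → prefix "mor" already present; 7 new (l, u, l, u, f, e, n)
  "morrotabel" → prefix "morrota" already present; 3 new (b, e, l)
  "sonerun" → prefix "so" already present; 5 new (n, e, r, u, n)
  "morlin" → prefix "morl" already present; 2 new (i, n)
  "mor" → prefix "mor" already present; 0 new (none)
  "mormirunta" → prefix "mormi" already present; 5 new (r, u, n, t, a)
Total nodes = 7 + 3 + 7 + 2 + 6 + 8 + 9 + 4 + 4 + 2 + 2 + 3 + 2 + 5 + 5 + 7 + 3 + 5 + 2 + 0 + 5 = 91

91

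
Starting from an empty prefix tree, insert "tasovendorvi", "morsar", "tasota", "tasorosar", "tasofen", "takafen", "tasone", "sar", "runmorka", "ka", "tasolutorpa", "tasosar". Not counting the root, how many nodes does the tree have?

Insert word by word; a character creates a node only if that edge doesn't already exist:
  "tasovendorvi" → 12 new (t, a, s, o, v, e, n, d, o, r, v, i)
  "morsar" → 6 new (m, o, r, s, a, r)
  "tasota" → prefix "taso" already present; 2 new (t, a)
  "tasorosar" → prefix "taso" already present; 5 new (r, o, s, a, r)
  "tasofen" → prefix "taso" already present; 3 new (f, e, n)
  "takafen" → prefix "ta" already present; 5 new (k, a, f, e, n)
  "tasone" → prefix "taso" already present; 2 new (n, e)
  "sar" → 3 new (s, a, r)
  "runmorka" → 8 new (r, u, n, m, o, r, k, a)
  "ka" → 2 new (k, a)
  "tasolutorpa" → prefix "taso" already present; 7 new (l, u, t, o, r, p, a)
  "tasosar" → prefix "taso" already present; 3 new (s, a, r)
Total nodes = 12 + 6 + 2 + 5 + 3 + 5 + 2 + 3 + 8 + 2 + 7 + 3 = 58

58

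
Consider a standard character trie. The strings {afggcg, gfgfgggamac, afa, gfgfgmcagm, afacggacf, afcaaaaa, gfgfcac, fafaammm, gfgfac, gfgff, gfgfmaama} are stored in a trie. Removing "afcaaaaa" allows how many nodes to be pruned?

6

After clearing the end-marker at "afcaaaaa", prune upward until reaching a node still needed by another word.
The suffix "caaaaa" (6 nodes) is used only by "afcaaaaa"; the node for "af" still has the child "g", so pruning stops there.
Nodes removed: 6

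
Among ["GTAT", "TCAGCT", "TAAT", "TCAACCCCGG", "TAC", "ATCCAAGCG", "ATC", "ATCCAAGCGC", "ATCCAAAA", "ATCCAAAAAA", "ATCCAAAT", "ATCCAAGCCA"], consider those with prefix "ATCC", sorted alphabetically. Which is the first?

Words with prefix "ATCC", in lexicographic order: "ATCCAAAA", "ATCCAAAAAA", "ATCCAAAT", "ATCCAAGCCA", "ATCCAAGCG", "ATCCAAGCGC"
Position 1: ATCCAAAA

ATCCAAAA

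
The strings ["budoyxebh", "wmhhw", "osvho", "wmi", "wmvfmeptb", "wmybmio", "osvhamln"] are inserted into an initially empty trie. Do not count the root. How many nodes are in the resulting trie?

36

Insert word by word; a character creates a node only if that edge doesn't already exist:
  "budoyxebh" → 9 new (b, u, d, o, y, x, e, b, h)
  "wmhhw" → 5 new (w, m, h, h, w)
  "osvho" → 5 new (o, s, v, h, o)
  "wmi" → prefix "wm" already present; 1 new (i)
  "wmvfmeptb" → prefix "wm" already present; 7 new (v, f, m, e, p, t, b)
  "wmybmio" → prefix "wm" already present; 5 new (y, b, m, i, o)
  "osvhamln" → prefix "osvh" already present; 4 new (a, m, l, n)
Total nodes = 9 + 5 + 5 + 1 + 7 + 5 + 4 = 36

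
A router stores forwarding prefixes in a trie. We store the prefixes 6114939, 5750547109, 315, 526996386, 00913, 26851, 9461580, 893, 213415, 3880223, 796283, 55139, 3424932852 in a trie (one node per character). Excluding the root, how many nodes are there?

78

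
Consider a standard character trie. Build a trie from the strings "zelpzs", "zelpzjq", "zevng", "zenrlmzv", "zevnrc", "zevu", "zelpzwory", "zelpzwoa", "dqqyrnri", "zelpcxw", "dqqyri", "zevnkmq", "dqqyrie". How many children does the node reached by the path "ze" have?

3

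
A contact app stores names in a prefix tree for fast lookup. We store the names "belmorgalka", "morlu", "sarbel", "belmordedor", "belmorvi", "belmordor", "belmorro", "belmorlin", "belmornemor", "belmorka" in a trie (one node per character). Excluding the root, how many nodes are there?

43

Trace insertions, counting only characters that open a new branch:
  "belmorgalka" → 11 new (b, e, l, m, o, r, g, a, l, k, a)
  "morlu" → 5 new (m, o, r, l, u)
  "sarbel" → 6 new (s, a, r, b, e, l)
  "belmordedor" → prefix "belmor" already present; 5 new (d, e, d, o, r)
  "belmorvi" → prefix "belmor" already present; 2 new (v, i)
  "belmordor" → prefix "belmord" already present; 2 new (o, r)
  "belmorro" → prefix "belmor" already present; 2 new (r, o)
  "belmorlin" → prefix "belmor" already present; 3 new (l, i, n)
  "belmornemor" → prefix "belmor" already present; 5 new (n, e, m, o, r)
  "belmorka" → prefix "belmor" already present; 2 new (k, a)
Total nodes = 11 + 5 + 6 + 5 + 2 + 2 + 2 + 3 + 5 + 2 = 43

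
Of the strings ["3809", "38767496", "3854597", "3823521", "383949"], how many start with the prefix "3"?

Filter for entries beginning with "3":
Matches: "3809", "3823521", "383949", "3854597", "38767496"
Count: 5

5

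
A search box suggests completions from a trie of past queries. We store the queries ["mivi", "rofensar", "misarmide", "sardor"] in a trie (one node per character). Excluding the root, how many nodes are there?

Trace insertions, counting only characters that open a new branch:
  "mivi" → 4 new (m, i, v, i)
  "rofensar" → 8 new (r, o, f, e, n, s, a, r)
  "misarmide" → prefix "mi" already present; 7 new (s, a, r, m, i, d, e)
  "sardor" → 6 new (s, a, r, d, o, r)
Total nodes = 4 + 8 + 7 + 6 = 25

25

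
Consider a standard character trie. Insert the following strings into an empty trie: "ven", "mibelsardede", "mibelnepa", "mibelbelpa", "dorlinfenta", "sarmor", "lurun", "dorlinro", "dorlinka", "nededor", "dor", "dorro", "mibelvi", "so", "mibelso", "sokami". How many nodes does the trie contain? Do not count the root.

Count nodes per top-level branch (shared prefixes stored once):
  'd'-branch (dor, dorlinfenta, dorlinka, dorlinro, dorro): 17 nodes
  'l'-branch (lurun): 5 nodes
  'm'-branch (mibelbelpa, mibelnepa, mibelsardede, mibelso, mibelvi): 24 nodes
  'n'-branch (nededor): 7 nodes
  's'-branch (sarmor, so, sokami): 11 nodes
  'v'-branch (ven): 3 nodes
Sum: 67

67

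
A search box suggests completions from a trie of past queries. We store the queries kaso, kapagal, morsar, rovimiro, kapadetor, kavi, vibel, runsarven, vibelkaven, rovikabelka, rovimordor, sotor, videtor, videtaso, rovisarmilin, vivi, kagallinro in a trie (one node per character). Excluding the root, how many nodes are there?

Trace insertions, counting only characters that open a new branch:
  "kaso" → 4 new (k, a, s, o)
  "kapagal" → prefix "ka" already present; 5 new (p, a, g, a, l)
  "morsar" → 6 new (m, o, r, s, a, r)
  "rovimiro" → 8 new (r, o, v, i, m, i, r, o)
  "kapadetor" → prefix "kapa" already present; 5 new (d, e, t, o, r)
  "kavi" → prefix "ka" already present; 2 new (v, i)
  "vibel" → 5 new (v, i, b, e, l)
  "runsarven" → prefix "r" already present; 8 new (u, n, s, a, r, v, e, n)
  "vibelkaven" → prefix "vibel" already present; 5 new (k, a, v, e, n)
  "rovikabelka" → prefix "rovi" already present; 7 new (k, a, b, e, l, k, a)
  "rovimordor" → prefix "rovim" already present; 5 new (o, r, d, o, r)
  "sotor" → 5 new (s, o, t, o, r)
  "videtor" → prefix "vi" already present; 5 new (d, e, t, o, r)
  "videtaso" → prefix "videt" already present; 3 new (a, s, o)
  "rovisarmilin" → prefix "rovi" already present; 8 new (s, a, r, m, i, l, i, n)
  "vivi" → prefix "vi" already present; 2 new (v, i)
  "kagallinro" → prefix "ka" already present; 8 new (g, a, l, l, i, n, r, o)
Total nodes = 4 + 5 + 6 + 8 + 5 + 2 + 5 + 8 + 5 + 7 + 5 + 5 + 5 + 3 + 8 + 2 + 8 = 91

91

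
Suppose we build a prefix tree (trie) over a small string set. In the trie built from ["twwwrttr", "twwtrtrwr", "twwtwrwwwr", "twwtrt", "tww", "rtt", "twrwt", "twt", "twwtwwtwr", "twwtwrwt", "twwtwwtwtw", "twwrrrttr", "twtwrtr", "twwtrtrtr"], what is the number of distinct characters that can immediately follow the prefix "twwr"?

The children of the "twwr" node are the distinct next characters among strings starting with "twwr".
Characters that immediately follow "twwr" among the stored strings: {r}.
That node has 1 child edge.

1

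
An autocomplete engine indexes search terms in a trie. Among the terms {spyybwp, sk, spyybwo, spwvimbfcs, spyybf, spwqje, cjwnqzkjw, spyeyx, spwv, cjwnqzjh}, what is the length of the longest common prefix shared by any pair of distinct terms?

6

The deepest shared node is where two words last agree before diverging.
e.g. "cjwnqzjh" and "cjwnqzkjw" share the prefix "cjwnqz" of length 6; no pair shares a longer one.
Longest shared-prefix length: 6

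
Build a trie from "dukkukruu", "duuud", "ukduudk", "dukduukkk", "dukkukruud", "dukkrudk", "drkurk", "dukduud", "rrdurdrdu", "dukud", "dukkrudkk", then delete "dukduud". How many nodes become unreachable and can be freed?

1

Walk "dukduud" from the leaf back toward the root, removing each node that no remaining word uses.
The suffix "d" (1 node) is used only by "dukduud"; the node for "dukduu" still has the child "k", so pruning stops there.
Nodes removed: 1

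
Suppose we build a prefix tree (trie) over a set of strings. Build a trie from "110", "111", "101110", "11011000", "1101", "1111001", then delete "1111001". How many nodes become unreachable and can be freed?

A node on "1111001"'s path can go only if nothing else ends at it or branches off below it.
The suffix "1001" (4 nodes) is used only by "1111001"; "111" is itself a stored word, so pruning stops there.
Nodes removed: 4

4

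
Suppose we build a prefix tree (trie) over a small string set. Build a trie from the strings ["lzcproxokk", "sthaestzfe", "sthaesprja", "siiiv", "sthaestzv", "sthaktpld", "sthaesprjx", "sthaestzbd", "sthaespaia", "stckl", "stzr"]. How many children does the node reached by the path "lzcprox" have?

Follow the path "lzcprox" to its node, then look at its outgoing edges.
Characters that immediately follow "lzcprox" among the stored strings: {o}.
That node has 1 child edge.

1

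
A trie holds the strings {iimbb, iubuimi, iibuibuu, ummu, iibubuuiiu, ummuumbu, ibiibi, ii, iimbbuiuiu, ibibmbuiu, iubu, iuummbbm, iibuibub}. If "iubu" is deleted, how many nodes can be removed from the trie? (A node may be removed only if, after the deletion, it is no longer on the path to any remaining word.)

Walk "iubu" from the leaf back toward the root, removing each node that no remaining word uses.
Every node on "iubu" is still needed (e.g. by "iubuimi"), so nothing is freed.
Nodes removed: 0

0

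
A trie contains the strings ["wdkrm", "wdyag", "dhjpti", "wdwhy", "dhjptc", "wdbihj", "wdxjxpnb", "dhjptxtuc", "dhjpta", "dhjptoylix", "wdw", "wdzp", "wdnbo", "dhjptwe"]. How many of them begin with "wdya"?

Filter for entries beginning with "wdya":
Matches: "wdyag"
Count: 1

1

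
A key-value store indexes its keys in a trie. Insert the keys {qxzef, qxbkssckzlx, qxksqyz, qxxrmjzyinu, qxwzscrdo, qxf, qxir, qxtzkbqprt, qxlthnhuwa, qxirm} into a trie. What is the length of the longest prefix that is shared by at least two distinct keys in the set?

The deepest shared node is where two words last agree before diverging.
e.g. "qxir" and "qxirm" share the prefix "qxir" of length 4; no pair shares a longer one.
Longest shared-prefix length: 4

4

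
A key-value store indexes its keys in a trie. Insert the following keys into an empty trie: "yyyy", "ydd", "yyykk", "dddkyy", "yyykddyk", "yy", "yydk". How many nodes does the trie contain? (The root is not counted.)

Count nodes per top-level branch (shared prefixes stored once):
  'd'-branch (dddkyy): 6 nodes
  'y'-branch (ydd, yy, yydk, yyykddyk, yyykk, yyyy): 14 nodes
Sum: 20

20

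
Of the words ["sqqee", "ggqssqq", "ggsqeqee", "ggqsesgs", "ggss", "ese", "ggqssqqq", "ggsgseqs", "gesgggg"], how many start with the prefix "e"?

1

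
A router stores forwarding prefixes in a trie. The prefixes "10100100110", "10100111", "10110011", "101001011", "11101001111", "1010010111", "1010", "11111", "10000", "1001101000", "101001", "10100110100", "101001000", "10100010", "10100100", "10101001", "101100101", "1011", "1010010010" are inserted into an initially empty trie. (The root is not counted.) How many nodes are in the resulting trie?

58

Trace insertions, counting only characters that open a new branch:
  "10100100110" → 11 new (1, 0, 1, 0, 0, 1, 0, 0, 1, 1, 0)
  "10100111" → prefix "101001" already present; 2 new (1, 1)
  "10110011" → prefix "101" already present; 5 new (1, 0, 0, 1, 1)
  "101001011" → prefix "1010010" already present; 2 new (1, 1)
  "11101001111" → prefix "1" already present; 10 new (1, 1, 0, 1, 0, 0, 1, 1, 1, 1)
  "1010010111" → prefix "101001011" already present; 1 new (1)
  "1010" → prefix "1010" already present; 0 new (none)
  "11111" → prefix "111" already present; 2 new (1, 1)
  "10000" → prefix "10" already present; 3 new (0, 0, 0)
  "1001101000" → prefix "100" already present; 7 new (1, 1, 0, 1, 0, 0, 0)
  "101001" → prefix "101001" already present; 0 new (none)
  "10100110100" → prefix "1010011" already present; 4 new (0, 1, 0, 0)
  "101001000" → prefix "10100100" already present; 1 new (0)
  "10100010" → prefix "10100" already present; 3 new (0, 1, 0)
  "10100100" → prefix "10100100" already present; 0 new (none)
  "10101001" → prefix "1010" already present; 4 new (1, 0, 0, 1)
  "101100101" → prefix "1011001" already present; 2 new (0, 1)
  "1011" → prefix "1011" already present; 0 new (none)
  "1010010010" → prefix "101001001" already present; 1 new (0)
Total nodes = 11 + 2 + 5 + 2 + 10 + 1 + 0 + 2 + 3 + 7 + 0 + 4 + 1 + 3 + 0 + 4 + 2 + 0 + 1 = 58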